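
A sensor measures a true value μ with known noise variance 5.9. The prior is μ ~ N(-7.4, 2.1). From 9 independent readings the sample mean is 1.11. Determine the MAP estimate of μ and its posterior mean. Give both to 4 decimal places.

Posterior for μ is Normal. Precision-weighted mean: (1/2.1·-7.4 + 9/5.9·1.11) / (1/2.1 + 9/5.9) = -0.9146.
A Normal posterior is symmetric, so mode = mean.

MAP = -0.9146; posterior mean = -0.9146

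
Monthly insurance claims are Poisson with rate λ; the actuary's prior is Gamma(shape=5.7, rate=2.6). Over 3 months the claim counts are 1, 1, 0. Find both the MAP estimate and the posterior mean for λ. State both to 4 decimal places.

Σ counts = 2. Posterior: Gamma(shape = 5.7+2 = 7.7, rate = 2.6+3 = 5.6).
Mode = (α−1)/β = 6.7/5.6 = 1.1964.
Mean = α/β = 7.7/5.6 = 1.3750.

MAP = 1.1964; posterior mean = 1.3750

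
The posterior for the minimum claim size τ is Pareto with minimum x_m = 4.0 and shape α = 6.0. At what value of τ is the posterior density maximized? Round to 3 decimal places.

4.000

The Pareto density is strictly decreasing on [x_m, ∞), so the mode is x_m = 4.000.
Mean = α·x_m/(α−1) = 6.0·4.0/5.0 = 4.800.
This is the posterior mode — the MAP estimate.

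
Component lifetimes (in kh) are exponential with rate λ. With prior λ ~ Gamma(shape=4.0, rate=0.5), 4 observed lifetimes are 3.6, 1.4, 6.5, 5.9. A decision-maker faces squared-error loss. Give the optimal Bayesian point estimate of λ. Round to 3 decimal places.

0.447

Σ times = 17.4. Posterior: Gamma(shape = 4.0+4 = 8.0, rate = 0.5+17.4 = 17.9).
Mode = (α−1)/β = 7.0/17.9 = 0.391.
Mean = α/β = 8.0/17.9 = 0.447.
Squared-error loss ⇒ the optimal estimator is the posterior mean.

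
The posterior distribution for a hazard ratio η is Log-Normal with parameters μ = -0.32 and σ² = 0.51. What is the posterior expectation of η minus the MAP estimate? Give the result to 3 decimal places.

0.501

Mode = exp(μ − σ²) = exp(-0.83) = 0.436.
Mean = exp(μ + σ²/2) = exp(-0.065) = 0.937.
Difference = 0.937 − 0.436 = 0.501.
Right-skewed posterior ⇒ mode < mean.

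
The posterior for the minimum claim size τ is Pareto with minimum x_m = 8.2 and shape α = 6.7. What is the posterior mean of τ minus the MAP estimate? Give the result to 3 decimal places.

1.439

The Pareto density is strictly decreasing on [x_m, ∞), so the mode is x_m = 8.200.
Mean = α·x_m/(α−1) = 6.7·8.2/5.7 = 9.639.
Difference = 9.639 − 8.200 = 1.439.
Mean > mode: the posterior has a right tail.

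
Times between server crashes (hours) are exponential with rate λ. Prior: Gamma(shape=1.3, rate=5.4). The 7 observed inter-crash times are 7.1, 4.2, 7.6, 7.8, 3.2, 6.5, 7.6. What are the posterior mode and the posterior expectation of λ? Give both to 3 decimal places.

Σ times = 44.0. Posterior: Gamma(shape = 1.3+7 = 8.3, rate = 5.4+44.0 = 49.4).
Mode = (α−1)/β = 7.3/49.4 = 0.148.
Mean = α/β = 8.3/49.4 = 0.168.
Right-skewed posterior ⇒ mode < mean.

λ_MAP = 0.148, E[λ|data] = 0.168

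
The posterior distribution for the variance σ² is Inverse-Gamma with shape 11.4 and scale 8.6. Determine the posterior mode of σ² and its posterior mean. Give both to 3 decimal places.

MAP = 0.694, posterior mean = 0.827

Mode = β/(α+1) = 8.6/12.4 = 0.694.
Mean = β/(α−1) = 8.6/10.4 = 0.827.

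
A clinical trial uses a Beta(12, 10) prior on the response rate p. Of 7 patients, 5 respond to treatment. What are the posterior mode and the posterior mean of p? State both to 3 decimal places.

posterior mode = 0.593, posterior mean = 0.586

Posterior: Beta(12+5, 10+2) = Beta(17, 12).
Mode = (17−1)/(17+12−2) = 16/27 = 0.593.
Mean = 17/(17+12) = 17/29 = 0.586.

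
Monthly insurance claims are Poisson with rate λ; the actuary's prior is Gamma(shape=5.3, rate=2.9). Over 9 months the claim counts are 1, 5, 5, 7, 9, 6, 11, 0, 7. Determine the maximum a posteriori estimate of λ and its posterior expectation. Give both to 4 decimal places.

MAP: 4.6471. Posterior mean: 4.7311.

Σ counts = 51. Posterior: Gamma(shape = 5.3+51 = 56.3, rate = 2.9+9 = 11.9).
Mode = (α−1)/β = 55.3/11.9 = 4.6471.
Mean = α/β = 56.3/11.9 = 4.7311.
Right-skewed posterior ⇒ mode < mean.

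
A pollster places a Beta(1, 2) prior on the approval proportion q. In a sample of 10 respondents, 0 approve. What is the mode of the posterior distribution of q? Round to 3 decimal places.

Posterior: Beta(1+0, 2+10) = Beta(1, 12).
Since α = 1 ≤ 1 and β > 1, the Beta density is monotone decreasing on [0,1]; the mode is at 0.
Mean = 1/(1+12) = 0.077.
This is the posterior mode — the MAP estimate.

0.000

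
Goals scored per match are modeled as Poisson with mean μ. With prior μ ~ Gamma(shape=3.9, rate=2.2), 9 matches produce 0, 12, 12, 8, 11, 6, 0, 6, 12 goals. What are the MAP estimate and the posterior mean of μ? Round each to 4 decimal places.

MAP: 6.2411. Posterior mean: 6.3304.

Σ counts = 67. Posterior: Gamma(shape = 3.9+67 = 70.9, rate = 2.2+9 = 11.2).
Mode = (α−1)/β = 69.9/11.2 = 6.2411.
Mean = α/β = 70.9/11.2 = 6.3304.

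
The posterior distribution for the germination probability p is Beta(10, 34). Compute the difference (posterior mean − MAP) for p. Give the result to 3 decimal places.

0.013

Mode = (10−1)/(10+34−2) = 9/42 = 0.214.
Mean = 10/(10+34) = 10/44 = 0.227.
Difference = 0.227 − 0.214 = 0.013.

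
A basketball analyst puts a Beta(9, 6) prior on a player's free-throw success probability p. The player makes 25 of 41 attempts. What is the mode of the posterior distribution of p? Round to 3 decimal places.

0.611

Posterior: Beta(9+25, 6+16) = Beta(34, 22).
Mode = (34−1)/(34+22−2) = 33/54 = 0.611.
Mean = 34/(34+22) = 34/56 = 0.607.
This is the posterior mode — the MAP estimate.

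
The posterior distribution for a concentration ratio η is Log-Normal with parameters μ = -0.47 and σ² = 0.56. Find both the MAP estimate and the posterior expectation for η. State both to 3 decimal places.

Mode = exp(μ − σ²) = exp(-1.03) = 0.357.
Mean = exp(μ + σ²/2) = exp(-0.190) = 0.827.

η_MAP = 0.357, E[η|data] = 0.827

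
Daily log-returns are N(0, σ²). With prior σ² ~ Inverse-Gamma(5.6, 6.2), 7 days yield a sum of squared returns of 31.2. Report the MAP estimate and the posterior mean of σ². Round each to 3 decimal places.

Posterior: Inverse-Gamma(shape = 5.6+7/2 = 9.1, scale = 6.2+31.2/2 = 21.8).
Mode = β/(α+1) = 21.8/10.1 = 2.158.
Mean = β/(α−1) = 21.8/8.1 = 2.691.

MAP = 2.158, posterior mean = 2.691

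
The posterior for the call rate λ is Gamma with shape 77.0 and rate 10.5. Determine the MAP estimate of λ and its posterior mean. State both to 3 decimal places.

MAP = 7.238, posterior mean = 7.333

Mode = (α−1)/β = 76.0/10.5 = 7.238.
Mean = α/β = 77.0/10.5 = 7.333.
Mean > mode: the posterior has a right tail.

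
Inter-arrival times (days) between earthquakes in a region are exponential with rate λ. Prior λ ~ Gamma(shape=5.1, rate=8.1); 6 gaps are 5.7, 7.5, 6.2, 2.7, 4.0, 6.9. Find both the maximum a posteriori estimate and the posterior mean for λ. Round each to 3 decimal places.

Σ times = 33.0. Posterior: Gamma(shape = 5.1+6 = 11.1, rate = 8.1+33.0 = 41.1).
Mode = (α−1)/β = 10.1/41.1 = 0.246.
Mean = α/β = 11.1/41.1 = 0.270.

MAP: 0.246. Posterior mean: 0.270.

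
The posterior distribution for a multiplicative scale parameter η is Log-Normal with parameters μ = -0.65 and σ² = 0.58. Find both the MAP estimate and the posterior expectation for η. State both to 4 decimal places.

Mode = exp(μ − σ²) = exp(-1.23) = 0.2923.
Mean = exp(μ + σ²/2) = exp(-0.360) = 0.6977.
Mean > mode: the posterior has a right tail.

MAP = 0.2923, posterior mean = 0.6977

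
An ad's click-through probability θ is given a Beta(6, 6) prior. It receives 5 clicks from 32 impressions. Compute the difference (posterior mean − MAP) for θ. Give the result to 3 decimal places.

Posterior: Beta(6+5, 6+27) = Beta(11, 33).
Mode = (11−1)/(11+33−2) = 10/42 = 0.238.
Mean = 11/(11+33) = 11/44 = 0.250.
Difference = 0.250 − 0.238 = 0.012.
The posterior is right-skewed, so the mean exceeds the mode.

0.012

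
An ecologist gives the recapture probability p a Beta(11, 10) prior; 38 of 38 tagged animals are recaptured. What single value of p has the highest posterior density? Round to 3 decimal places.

0.842

Posterior: Beta(11+38, 10+0) = Beta(49, 10).
Mode = (49−1)/(49+10−2) = 48/57 = 0.842.
Mean = 49/(49+10) = 49/59 = 0.831.
This is the posterior mode — the MAP estimate.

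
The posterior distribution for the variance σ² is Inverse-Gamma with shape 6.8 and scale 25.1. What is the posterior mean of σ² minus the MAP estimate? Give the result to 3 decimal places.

Mode = β/(α+1) = 25.1/7.8 = 3.218.
Mean = β/(α−1) = 25.1/5.8 = 4.328.
Difference = 4.328 − 3.218 = 1.110.

1.110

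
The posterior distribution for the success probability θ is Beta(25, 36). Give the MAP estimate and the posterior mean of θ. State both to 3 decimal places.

MAP = 0.407; posterior mean = 0.410

Mode = (25−1)/(25+36−2) = 24/59 = 0.407.
Mean = 25/(25+36) = 25/61 = 0.410.
Right-skewed posterior ⇒ mode < mean.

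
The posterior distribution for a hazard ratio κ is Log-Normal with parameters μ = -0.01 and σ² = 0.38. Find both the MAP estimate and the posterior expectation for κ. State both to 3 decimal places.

Mode = exp(μ − σ²) = exp(-0.39) = 0.677.
Mean = exp(μ + σ²/2) = exp(0.180) = 1.197.

κ_MAP = 0.677, E[κ|data] = 1.197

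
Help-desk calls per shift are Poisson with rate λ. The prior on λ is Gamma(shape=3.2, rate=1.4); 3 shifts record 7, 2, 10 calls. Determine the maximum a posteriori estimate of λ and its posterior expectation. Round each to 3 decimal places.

MAP: 4.818. Posterior mean: 5.045.

Σ counts = 19. Posterior: Gamma(shape = 3.2+19 = 22.2, rate = 1.4+3 = 4.4).
Mode = (α−1)/β = 21.2/4.4 = 4.818.
Mean = α/β = 22.2/4.4 = 5.045.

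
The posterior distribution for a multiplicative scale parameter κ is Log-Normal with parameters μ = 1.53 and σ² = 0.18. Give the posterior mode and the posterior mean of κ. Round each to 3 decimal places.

κ_MAP = 3.857, E[κ|data] = 5.053

Mode = exp(μ − σ²) = exp(1.35) = 3.857.
Mean = exp(μ + σ²/2) = exp(1.620) = 5.053.
The mean is pulled above the mode by the posterior's right skew.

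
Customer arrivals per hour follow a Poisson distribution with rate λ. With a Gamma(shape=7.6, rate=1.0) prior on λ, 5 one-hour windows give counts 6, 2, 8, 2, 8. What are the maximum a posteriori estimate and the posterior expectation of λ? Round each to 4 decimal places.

Σ counts = 26. Posterior: Gamma(shape = 7.6+26 = 33.6, rate = 1.0+5 = 6.0).
Mode = (α−1)/β = 32.6/6.0 = 5.4333.
Mean = α/β = 33.6/6.0 = 5.6000.
Mean > mode: the posterior has a right tail.

MAP: 5.4333. Posterior mean: 5.6000.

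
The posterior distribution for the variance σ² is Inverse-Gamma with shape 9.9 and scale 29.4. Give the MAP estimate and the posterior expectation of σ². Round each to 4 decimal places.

MAP = 2.6972; posterior mean = 3.3034

Mode = β/(α+1) = 29.4/10.9 = 2.6972.
Mean = β/(α−1) = 29.4/8.9 = 3.3034.
Mean > mode: the posterior has a right tail.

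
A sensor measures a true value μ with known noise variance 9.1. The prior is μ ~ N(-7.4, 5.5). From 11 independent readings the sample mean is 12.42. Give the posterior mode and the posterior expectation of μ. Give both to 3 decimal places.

MAP: 9.829. Posterior mean: 9.829.

Posterior for μ is Normal. Precision-weighted mean: (1/5.5·-7.4 + 11/9.1·12.42) / (1/5.5 + 11/9.1) = 9.829.
A Normal posterior is symmetric, so mode = mean.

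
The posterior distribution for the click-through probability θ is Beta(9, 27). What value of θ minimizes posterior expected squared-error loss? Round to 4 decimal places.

Mode = (9−1)/(9+27−2) = 8/34 = 0.2353.
Mean = 9/(9+27) = 9/36 = 0.2500.
Squared-error loss ⇒ the optimal estimator is the posterior mean.

0.2500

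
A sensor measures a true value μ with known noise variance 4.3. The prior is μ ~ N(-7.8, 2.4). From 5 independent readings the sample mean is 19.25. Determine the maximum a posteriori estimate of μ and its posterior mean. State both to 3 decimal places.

Posterior for μ is Normal. Precision-weighted mean: (1/2.4·-7.8 + 5/4.3·19.25) / (1/2.4 + 5/4.3) = 12.114.
A Normal posterior is symmetric, so mode = mean.

μ_MAP = 12.114, E[μ|data] = 12.114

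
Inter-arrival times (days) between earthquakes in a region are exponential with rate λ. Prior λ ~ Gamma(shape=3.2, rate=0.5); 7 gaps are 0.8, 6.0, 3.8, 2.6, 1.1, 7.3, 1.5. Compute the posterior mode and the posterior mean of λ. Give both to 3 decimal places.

MAP: 0.390. Posterior mean: 0.432.

Σ times = 23.1. Posterior: Gamma(shape = 3.2+7 = 10.2, rate = 0.5+23.1 = 23.6).
Mode = (α−1)/β = 9.2/23.6 = 0.390.
Mean = α/β = 10.2/23.6 = 0.432.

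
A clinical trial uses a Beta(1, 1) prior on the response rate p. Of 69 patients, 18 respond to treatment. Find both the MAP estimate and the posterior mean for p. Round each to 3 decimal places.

Posterior: Beta(1+18, 1+51) = Beta(19, 52).
Mode = (19−1)/(19+52−2) = 18/69 = 0.261.
With a flat prior the MAP equals the MLE, 18/69.
Mean = 19/(19+52) = 19/71 = 0.268.
The posterior is right-skewed, so the mean exceeds the mode.

MAP: 0.261. Posterior mean: 0.268.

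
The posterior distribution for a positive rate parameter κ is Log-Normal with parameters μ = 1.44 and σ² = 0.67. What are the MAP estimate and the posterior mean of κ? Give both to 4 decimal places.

κ_MAP = 2.1598, E[κ|data] = 5.9003

Mode = exp(μ − σ²) = exp(0.77) = 2.1598.
Mean = exp(μ + σ²/2) = exp(1.775) = 5.9003.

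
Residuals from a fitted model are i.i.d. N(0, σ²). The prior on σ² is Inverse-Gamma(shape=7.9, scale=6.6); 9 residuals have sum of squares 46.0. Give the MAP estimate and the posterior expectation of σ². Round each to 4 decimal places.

MAP: 2.2090. Posterior mean: 2.5965.

Posterior: Inverse-Gamma(shape = 7.9+9/2 = 12.4, scale = 6.6+46.0/2 = 29.6).
Mode = β/(α+1) = 29.6/13.4 = 2.2090.
Mean = β/(α−1) = 29.6/11.4 = 2.5965.
Mean > mode: the posterior has a right tail.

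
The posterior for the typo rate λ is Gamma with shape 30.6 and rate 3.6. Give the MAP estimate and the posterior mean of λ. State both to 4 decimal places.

Mode = (α−1)/β = 29.6/3.6 = 8.2222.
Mean = α/β = 30.6/3.6 = 8.5000.
The posterior is right-skewed, so the mean exceeds the mode.

MAP = 8.2222; posterior mean = 8.5000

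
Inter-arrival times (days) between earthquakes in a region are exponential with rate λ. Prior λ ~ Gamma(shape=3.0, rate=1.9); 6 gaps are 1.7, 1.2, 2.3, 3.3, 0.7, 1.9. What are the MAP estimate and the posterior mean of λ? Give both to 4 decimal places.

λ_MAP = 0.6154, E[λ|data] = 0.6923

Σ times = 11.1. Posterior: Gamma(shape = 3.0+6 = 9.0, rate = 1.9+11.1 = 13.0).
Mode = (α−1)/β = 8.0/13.0 = 0.6154.
Mean = α/β = 9.0/13.0 = 0.6923.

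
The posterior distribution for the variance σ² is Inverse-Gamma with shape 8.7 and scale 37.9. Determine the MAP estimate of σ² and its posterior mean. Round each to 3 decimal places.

Mode = β/(α+1) = 37.9/9.7 = 3.907.
Mean = β/(α−1) = 37.9/7.7 = 4.922.

MAP = 3.907; posterior mean = 4.922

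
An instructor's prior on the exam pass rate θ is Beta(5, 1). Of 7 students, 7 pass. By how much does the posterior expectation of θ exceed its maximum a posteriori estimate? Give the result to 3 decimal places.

Posterior: Beta(5+7, 1+0) = Beta(12, 1).
Since β = 1 ≤ 1 and α > 1, the Beta density is monotone increasing on [0,1]; the mode is at 1.
Mean = 12/(12+1) = 0.923.
Difference = 0.923 − 1.000 = -0.077.
The mean is pulled below the mode by the posterior's left skew.

-0.077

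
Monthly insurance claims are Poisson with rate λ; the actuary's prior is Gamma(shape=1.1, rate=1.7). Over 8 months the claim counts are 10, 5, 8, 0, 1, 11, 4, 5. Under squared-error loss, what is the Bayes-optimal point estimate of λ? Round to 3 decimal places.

4.649

Σ counts = 44. Posterior: Gamma(shape = 1.1+44 = 45.1, rate = 1.7+8 = 9.7).
Mode = (α−1)/β = 44.1/9.7 = 4.546.
Mean = α/β = 45.1/9.7 = 4.649.
Squared-error loss ⇒ the optimal estimator is the posterior mean.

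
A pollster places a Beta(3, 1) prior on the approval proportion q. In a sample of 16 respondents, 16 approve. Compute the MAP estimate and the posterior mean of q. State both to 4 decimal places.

Posterior: Beta(3+16, 1+0) = Beta(19, 1).
Since β = 1 ≤ 1 and α > 1, the Beta density is monotone increasing on [0,1]; the mode is at 1.
Mean = 19/(19+1) = 0.9500.
Mode > mean: the posterior has a left tail.

MAP = 1.0000, posterior mean = 0.9500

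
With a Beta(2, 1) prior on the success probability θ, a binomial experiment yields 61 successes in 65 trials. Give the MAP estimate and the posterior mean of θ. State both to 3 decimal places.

Posterior: Beta(2+61, 1+4) = Beta(63, 5).
Mode = (63−1)/(63+5−2) = 62/66 = 0.939.
Mean = 63/(63+5) = 63/68 = 0.926.

θ_MAP = 0.939, E[θ|data] = 0.926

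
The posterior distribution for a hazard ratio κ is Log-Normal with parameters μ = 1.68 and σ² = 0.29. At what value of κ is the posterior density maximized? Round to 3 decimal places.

Mode = exp(μ − σ²) = exp(1.39) = 4.015.
Mean = exp(μ + σ²/2) = exp(1.825) = 6.203.
This is the posterior mode — the MAP estimate.

4.015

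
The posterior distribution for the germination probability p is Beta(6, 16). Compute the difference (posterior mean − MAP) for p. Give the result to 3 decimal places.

0.023

Mode = (6−1)/(6+16−2) = 5/20 = 0.250.
Mean = 6/(6+16) = 6/22 = 0.273.
Difference = 0.273 − 0.250 = 0.023.
Mean > mode: the posterior has a right tail.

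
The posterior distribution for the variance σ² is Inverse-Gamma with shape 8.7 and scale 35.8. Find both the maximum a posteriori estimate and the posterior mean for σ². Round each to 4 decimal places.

Mode = β/(α+1) = 35.8/9.7 = 3.6907.
Mean = β/(α−1) = 35.8/7.7 = 4.6494.

maximum a posteriori estimate = 3.6907, posterior mean = 4.6494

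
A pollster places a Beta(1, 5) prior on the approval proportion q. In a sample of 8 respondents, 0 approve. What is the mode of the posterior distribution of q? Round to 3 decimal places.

0.000

Posterior: Beta(1+0, 5+8) = Beta(1, 13).
Since α = 1 ≤ 1 and β > 1, the Beta density is monotone decreasing on [0,1]; the mode is at 0.
Mean = 1/(1+13) = 0.071.
This is the posterior mode — the MAP estimate.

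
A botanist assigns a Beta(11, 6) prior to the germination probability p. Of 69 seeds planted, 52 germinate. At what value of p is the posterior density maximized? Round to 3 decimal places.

0.738

Posterior: Beta(11+52, 6+17) = Beta(63, 23).
Mode = (63−1)/(63+23−2) = 62/84 = 0.738.
Mean = 63/(63+23) = 63/86 = 0.733.
This is the posterior mode — the MAP estimate.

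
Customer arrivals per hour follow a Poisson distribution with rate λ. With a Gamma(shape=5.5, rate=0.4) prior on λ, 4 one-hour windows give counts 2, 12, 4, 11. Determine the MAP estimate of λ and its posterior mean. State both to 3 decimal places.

Σ counts = 29. Posterior: Gamma(shape = 5.5+29 = 34.5, rate = 0.4+4 = 4.4).
Mode = (α−1)/β = 33.5/4.4 = 7.614.
Mean = α/β = 34.5/4.4 = 7.841.
The posterior is right-skewed, so the mean exceeds the mode.

λ_MAP = 7.614, E[λ|data] = 7.841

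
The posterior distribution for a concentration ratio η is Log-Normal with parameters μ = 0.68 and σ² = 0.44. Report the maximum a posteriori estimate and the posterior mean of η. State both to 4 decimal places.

Mode = exp(μ − σ²) = exp(0.24) = 1.2712.
Mean = exp(μ + σ²/2) = exp(0.900) = 2.4596.

MAP = 1.2712; posterior mean = 2.4596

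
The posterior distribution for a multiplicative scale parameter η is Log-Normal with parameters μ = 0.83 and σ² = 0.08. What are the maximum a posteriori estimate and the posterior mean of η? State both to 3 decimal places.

Mode = exp(μ − σ²) = exp(0.75) = 2.117.
Mean = exp(μ + σ²/2) = exp(0.870) = 2.387.

MAP = 2.117, posterior mean = 2.387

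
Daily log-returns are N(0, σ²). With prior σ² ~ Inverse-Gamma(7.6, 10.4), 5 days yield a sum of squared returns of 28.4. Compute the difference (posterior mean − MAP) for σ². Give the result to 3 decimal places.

Posterior: Inverse-Gamma(shape = 7.6+5/2 = 10.1, scale = 10.4+28.4/2 = 24.6).
Mode = β/(α+1) = 24.6/11.1 = 2.216.
Mean = β/(α−1) = 24.6/9.1 = 2.703.
Difference = 2.703 − 2.216 = 0.487.

0.487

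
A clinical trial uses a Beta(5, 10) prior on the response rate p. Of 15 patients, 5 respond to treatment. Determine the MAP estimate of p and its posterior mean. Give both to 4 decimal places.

Posterior: Beta(5+5, 10+10) = Beta(10, 20).
Mode = (10−1)/(10+20−2) = 9/28 = 0.3214.
Mean = 10/(10+20) = 10/30 = 0.3333.
The mean is pulled above the mode by the posterior's right skew.

MAP = 0.3214; posterior mean = 0.3333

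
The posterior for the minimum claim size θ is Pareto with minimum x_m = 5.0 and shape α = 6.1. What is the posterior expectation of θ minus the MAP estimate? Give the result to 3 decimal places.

The Pareto density is strictly decreasing on [x_m, ∞), so the mode is x_m = 5.000.
Mean = α·x_m/(α−1) = 6.1·5.0/5.1 = 5.980.
Difference = 5.980 − 5.000 = 0.980.

0.980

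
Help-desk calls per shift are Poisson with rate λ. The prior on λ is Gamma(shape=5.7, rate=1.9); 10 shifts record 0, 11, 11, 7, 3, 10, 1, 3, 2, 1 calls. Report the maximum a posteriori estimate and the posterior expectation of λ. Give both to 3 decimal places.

Σ counts = 49. Posterior: Gamma(shape = 5.7+49 = 54.7, rate = 1.9+10 = 11.9).
Mode = (α−1)/β = 53.7/11.9 = 4.513.
Mean = α/β = 54.7/11.9 = 4.597.

MAP = 4.513, posterior mean = 4.597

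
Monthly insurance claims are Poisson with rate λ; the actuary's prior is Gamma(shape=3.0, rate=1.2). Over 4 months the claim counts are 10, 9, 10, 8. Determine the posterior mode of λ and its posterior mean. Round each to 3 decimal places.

posterior mode = 7.500, posterior mean = 7.692

Σ counts = 37. Posterior: Gamma(shape = 3.0+37 = 40.0, rate = 1.2+4 = 5.2).
Mode = (α−1)/β = 39.0/5.2 = 7.500.
Mean = α/β = 40.0/5.2 = 7.692.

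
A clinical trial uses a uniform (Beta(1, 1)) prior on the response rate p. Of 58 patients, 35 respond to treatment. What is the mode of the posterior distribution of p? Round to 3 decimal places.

Posterior: Beta(1+35, 1+23) = Beta(36, 24).
Mode = (36−1)/(36+24−2) = 35/58 = 0.603.
With a flat prior the MAP equals the MLE, 35/58.
Mean = 36/(36+24) = 36/60 = 0.600.
This is the posterior mode — the MAP estimate.

0.603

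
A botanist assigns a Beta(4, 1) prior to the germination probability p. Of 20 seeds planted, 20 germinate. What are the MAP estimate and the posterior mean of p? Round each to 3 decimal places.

Posterior: Beta(4+20, 1+0) = Beta(24, 1).
Since β = 1 ≤ 1 and α > 1, the Beta density is monotone increasing on [0,1]; the mode is at 1.
Mean = 24/(24+1) = 0.960.
The mean is pulled below the mode by the posterior's left skew.

p_MAP = 1.000, E[p|data] = 0.960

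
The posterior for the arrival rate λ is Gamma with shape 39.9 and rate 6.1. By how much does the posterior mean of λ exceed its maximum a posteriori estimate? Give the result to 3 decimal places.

Mode = (α−1)/β = 38.9/6.1 = 6.377.
Mean = α/β = 39.9/6.1 = 6.541.
Difference = 6.541 − 6.377 = 0.164.
The posterior is right-skewed, so the mean exceeds the mode.

0.164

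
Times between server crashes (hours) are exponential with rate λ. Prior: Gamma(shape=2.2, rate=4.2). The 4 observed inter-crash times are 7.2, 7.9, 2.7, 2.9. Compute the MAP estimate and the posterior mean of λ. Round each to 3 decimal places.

Σ times = 20.7. Posterior: Gamma(shape = 2.2+4 = 6.2, rate = 4.2+20.7 = 24.9).
Mode = (α−1)/β = 5.2/24.9 = 0.209.
Mean = α/β = 6.2/24.9 = 0.249.
Mean > mode: the posterior has a right tail.

MAP estimate = 0.209, posterior mean = 0.249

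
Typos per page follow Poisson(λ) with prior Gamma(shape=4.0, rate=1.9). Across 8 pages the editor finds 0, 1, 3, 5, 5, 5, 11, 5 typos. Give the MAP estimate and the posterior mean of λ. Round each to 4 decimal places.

MAP = 3.8384, posterior mean = 3.9394

Σ counts = 35. Posterior: Gamma(shape = 4.0+35 = 39.0, rate = 1.9+8 = 9.9).
Mode = (α−1)/β = 38.0/9.9 = 3.8384.
Mean = α/β = 39.0/9.9 = 3.9394.
The posterior is right-skewed, so the mean exceeds the mode.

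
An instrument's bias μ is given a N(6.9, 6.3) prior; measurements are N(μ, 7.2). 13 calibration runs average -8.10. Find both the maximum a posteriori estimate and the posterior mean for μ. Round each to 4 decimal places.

MAP = -6.8879; posterior mean = -6.8879

Posterior for μ is Normal. Precision-weighted mean: (1/6.3·6.9 + 13/7.2·-8.10) / (1/6.3 + 13/7.2) = -6.8879.
A Normal posterior is symmetric, so mode = mean.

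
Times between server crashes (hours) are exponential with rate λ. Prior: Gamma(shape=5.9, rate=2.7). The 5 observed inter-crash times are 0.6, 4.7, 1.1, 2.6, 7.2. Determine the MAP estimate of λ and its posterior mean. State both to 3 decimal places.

MAP = 0.524, posterior mean = 0.577

Σ times = 16.2. Posterior: Gamma(shape = 5.9+5 = 10.9, rate = 2.7+16.2 = 18.9).
Mode = (α−1)/β = 9.9/18.9 = 0.524.
Mean = α/β = 10.9/18.9 = 0.577.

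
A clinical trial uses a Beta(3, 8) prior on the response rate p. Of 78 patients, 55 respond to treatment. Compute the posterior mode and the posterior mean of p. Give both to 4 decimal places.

Posterior: Beta(3+55, 8+23) = Beta(58, 31).
Mode = (58−1)/(58+31−2) = 57/87 = 0.6552.
Mean = 58/(58+31) = 58/89 = 0.6517.
Left-skewed posterior ⇒ mean < mode.

MAP = 0.6552; posterior mean = 0.6517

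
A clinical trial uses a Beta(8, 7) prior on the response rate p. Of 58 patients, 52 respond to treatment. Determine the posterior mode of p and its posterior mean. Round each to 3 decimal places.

posterior mode = 0.831, posterior mean = 0.822

Posterior: Beta(8+52, 7+6) = Beta(60, 13).
Mode = (60−1)/(60+13−2) = 59/71 = 0.831.
Mean = 60/(60+13) = 60/73 = 0.822.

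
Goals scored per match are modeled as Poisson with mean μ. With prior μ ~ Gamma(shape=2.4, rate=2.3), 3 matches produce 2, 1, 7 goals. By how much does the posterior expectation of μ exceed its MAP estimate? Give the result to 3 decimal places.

0.189

Σ counts = 10. Posterior: Gamma(shape = 2.4+10 = 12.4, rate = 2.3+3 = 5.3).
Mode = (α−1)/β = 11.4/5.3 = 2.151.
Mean = α/β = 12.4/5.3 = 2.340.
Difference = 2.340 − 2.151 = 0.189.
The mean is pulled above the mode by the posterior's right skew.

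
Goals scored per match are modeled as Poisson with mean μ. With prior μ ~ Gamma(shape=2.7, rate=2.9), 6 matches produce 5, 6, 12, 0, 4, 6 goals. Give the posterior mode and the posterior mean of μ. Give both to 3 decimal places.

Σ counts = 33. Posterior: Gamma(shape = 2.7+33 = 35.7, rate = 2.9+6 = 8.9).
Mode = (α−1)/β = 34.7/8.9 = 3.899.
Mean = α/β = 35.7/8.9 = 4.011.

posterior mode = 3.899, posterior mean = 4.011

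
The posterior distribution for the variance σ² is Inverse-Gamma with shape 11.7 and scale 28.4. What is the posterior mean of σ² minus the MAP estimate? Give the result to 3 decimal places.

0.418

Mode = β/(α+1) = 28.4/12.7 = 2.236.
Mean = β/(α−1) = 28.4/10.7 = 2.654.
Difference = 2.654 − 2.236 = 0.418.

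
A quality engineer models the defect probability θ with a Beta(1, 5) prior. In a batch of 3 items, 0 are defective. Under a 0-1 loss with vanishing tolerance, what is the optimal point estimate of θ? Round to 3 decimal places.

Posterior: Beta(1+0, 5+3) = Beta(1, 8).
Since α = 1 ≤ 1 and β > 1, the Beta density is monotone decreasing on [0,1]; the mode is at 0.
Mean = 1/(1+8) = 0.111.
This is the posterior mode — the MAP estimate.

0.000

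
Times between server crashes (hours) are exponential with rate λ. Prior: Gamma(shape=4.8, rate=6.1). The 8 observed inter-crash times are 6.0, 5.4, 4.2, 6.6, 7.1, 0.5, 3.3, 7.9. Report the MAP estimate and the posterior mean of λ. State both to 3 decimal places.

Σ times = 41.0. Posterior: Gamma(shape = 4.8+8 = 12.8, rate = 6.1+41.0 = 47.1).
Mode = (α−1)/β = 11.8/47.1 = 0.251.
Mean = α/β = 12.8/47.1 = 0.272.
The mean is pulled above the mode by the posterior's right skew.

MAP = 0.251; posterior mean = 0.272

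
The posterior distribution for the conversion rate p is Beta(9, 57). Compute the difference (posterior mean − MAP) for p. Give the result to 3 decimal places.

Mode = (9−1)/(9+57−2) = 8/64 = 0.125.
Mean = 9/(9+57) = 9/66 = 0.136.
Difference = 0.136 − 0.125 = 0.011.

0.011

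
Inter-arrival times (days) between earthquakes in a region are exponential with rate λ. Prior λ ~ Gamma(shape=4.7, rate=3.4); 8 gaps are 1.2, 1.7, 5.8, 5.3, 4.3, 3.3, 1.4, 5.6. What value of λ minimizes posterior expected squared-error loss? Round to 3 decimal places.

0.397

Σ times = 28.6. Posterior: Gamma(shape = 4.7+8 = 12.7, rate = 3.4+28.6 = 32.0).
Mode = (α−1)/β = 11.7/32.0 = 0.366.
Mean = α/β = 12.7/32.0 = 0.397.
Squared-error loss ⇒ the optimal estimator is the posterior mean.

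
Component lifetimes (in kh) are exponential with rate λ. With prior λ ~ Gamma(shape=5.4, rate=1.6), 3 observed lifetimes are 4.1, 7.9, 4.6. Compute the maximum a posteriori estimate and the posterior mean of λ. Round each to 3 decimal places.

λ_MAP = 0.407, E[λ|data] = 0.462

Σ times = 16.6. Posterior: Gamma(shape = 5.4+3 = 8.4, rate = 1.6+16.6 = 18.2).
Mode = (α−1)/β = 7.4/18.2 = 0.407.
Mean = α/β = 8.4/18.2 = 0.462.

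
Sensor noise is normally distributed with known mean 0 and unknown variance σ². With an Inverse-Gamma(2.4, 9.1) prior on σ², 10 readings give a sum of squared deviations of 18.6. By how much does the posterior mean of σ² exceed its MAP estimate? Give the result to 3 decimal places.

0.685

Posterior: Inverse-Gamma(shape = 2.4+10/2 = 7.4, scale = 9.1+18.6/2 = 18.4).
Mode = β/(α+1) = 18.4/8.4 = 2.190.
Mean = β/(α−1) = 18.4/6.4 = 2.875.
Difference = 2.875 − 2.190 = 0.685.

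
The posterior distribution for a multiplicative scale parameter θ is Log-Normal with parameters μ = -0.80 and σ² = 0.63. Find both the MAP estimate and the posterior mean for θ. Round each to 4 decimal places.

Mode = exp(μ − σ²) = exp(-1.43) = 0.2393.
Mean = exp(μ + σ²/2) = exp(-0.485) = 0.6157.
The posterior is right-skewed, so the mean exceeds the mode.

MAP = 0.2393; posterior mean = 0.6157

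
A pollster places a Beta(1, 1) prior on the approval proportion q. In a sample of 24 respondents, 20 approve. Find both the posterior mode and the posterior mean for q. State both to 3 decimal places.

MAP: 0.833. Posterior mean: 0.808.

Posterior: Beta(1+20, 1+4) = Beta(21, 5).
Mode = (21−1)/(21+5−2) = 20/24 = 0.833.
With a flat prior the MAP equals the MLE, 20/24.
Mean = 21/(21+5) = 21/26 = 0.808.
Mode > mean: the posterior has a left tail.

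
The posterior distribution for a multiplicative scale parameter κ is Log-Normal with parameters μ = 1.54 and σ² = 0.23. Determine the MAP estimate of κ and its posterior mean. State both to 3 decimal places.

Mode = exp(μ − σ²) = exp(1.31) = 3.706.
Mean = exp(μ + σ²/2) = exp(1.655) = 5.233.

κ_MAP = 3.706, E[κ|data] = 5.233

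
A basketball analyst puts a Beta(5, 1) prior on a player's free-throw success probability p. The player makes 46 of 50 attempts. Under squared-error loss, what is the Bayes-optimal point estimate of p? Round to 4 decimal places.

Posterior: Beta(5+46, 1+4) = Beta(51, 5).
Mode = (51−1)/(51+5−2) = 50/54 = 0.9259.
Mean = 51/(51+5) = 51/56 = 0.9107.
Squared-error loss ⇒ the optimal estimator is the posterior mean.

0.9107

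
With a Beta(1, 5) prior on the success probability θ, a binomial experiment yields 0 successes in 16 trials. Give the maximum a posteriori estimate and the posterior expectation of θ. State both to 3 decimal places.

MAP = 0.000, posterior mean = 0.045

Posterior: Beta(1+0, 5+16) = Beta(1, 21).
Since α = 1 ≤ 1 and β > 1, the Beta density is monotone decreasing on [0,1]; the mode is at 0.
Mean = 1/(1+21) = 0.045.
The mean is pulled above the mode by the posterior's right skew.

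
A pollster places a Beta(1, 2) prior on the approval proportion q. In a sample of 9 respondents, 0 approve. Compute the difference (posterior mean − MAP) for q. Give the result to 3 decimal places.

0.083

Posterior: Beta(1+0, 2+9) = Beta(1, 11).
Since α = 1 ≤ 1 and β > 1, the Beta density is monotone decreasing on [0,1]; the mode is at 0.
Mean = 1/(1+11) = 0.083.
Difference = 0.083 − 0.000 = 0.083.
Right-skewed posterior ⇒ mode < mean.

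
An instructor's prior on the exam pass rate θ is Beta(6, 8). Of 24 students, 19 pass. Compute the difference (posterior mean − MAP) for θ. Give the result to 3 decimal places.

Posterior: Beta(6+19, 8+5) = Beta(25, 13).
Mode = (25−1)/(25+13−2) = 24/36 = 0.667.
Mean = 25/(25+13) = 25/38 = 0.658.
Difference = 0.658 − 0.667 = -0.009.
The mean is pulled below the mode by the posterior's left skew.

-0.009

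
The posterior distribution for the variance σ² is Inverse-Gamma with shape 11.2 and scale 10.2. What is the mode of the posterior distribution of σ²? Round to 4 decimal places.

Mode = β/(α+1) = 10.2/12.2 = 0.8361.
Mean = β/(α−1) = 10.2/10.2 = 1.0000.
This is the posterior mode — the MAP estimate.

0.8361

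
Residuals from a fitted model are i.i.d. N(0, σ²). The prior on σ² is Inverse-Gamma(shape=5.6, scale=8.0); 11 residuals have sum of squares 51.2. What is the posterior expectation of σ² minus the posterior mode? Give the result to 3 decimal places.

Posterior: Inverse-Gamma(shape = 5.6+11/2 = 11.1, scale = 8.0+51.2/2 = 33.6).
Mode = β/(α+1) = 33.6/12.1 = 2.777.
Mean = β/(α−1) = 33.6/10.1 = 3.327.
Difference = 3.327 − 2.777 = 0.550.

0.550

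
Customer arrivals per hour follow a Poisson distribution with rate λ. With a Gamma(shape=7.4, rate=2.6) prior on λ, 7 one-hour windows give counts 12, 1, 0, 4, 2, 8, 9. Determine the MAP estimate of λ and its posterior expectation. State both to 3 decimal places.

MAP = 4.417, posterior mean = 4.521

Σ counts = 36. Posterior: Gamma(shape = 7.4+36 = 43.4, rate = 2.6+7 = 9.6).
Mode = (α−1)/β = 42.4/9.6 = 4.417.
Mean = α/β = 43.4/9.6 = 4.521.
The mean is pulled above the mode by the posterior's right skew.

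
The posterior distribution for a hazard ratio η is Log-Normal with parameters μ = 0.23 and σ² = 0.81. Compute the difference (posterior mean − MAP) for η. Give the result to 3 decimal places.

Mode = exp(μ − σ²) = exp(-0.58) = 0.560.
Mean = exp(μ + σ²/2) = exp(0.635) = 1.887.
Difference = 1.887 − 0.560 = 1.327.

1.327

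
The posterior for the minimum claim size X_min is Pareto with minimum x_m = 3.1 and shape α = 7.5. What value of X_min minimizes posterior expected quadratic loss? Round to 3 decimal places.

3.577

The Pareto density is strictly decreasing on [x_m, ∞), so the mode is x_m = 3.100.
Mean = α·x_m/(α−1) = 7.5·3.1/6.5 = 3.577.
Quadratic loss ⇒ the optimal estimator is the posterior mean.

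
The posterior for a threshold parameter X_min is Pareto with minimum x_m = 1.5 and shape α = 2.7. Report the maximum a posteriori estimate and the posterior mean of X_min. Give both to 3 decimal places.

The Pareto density is strictly decreasing on [x_m, ∞), so the mode is x_m = 1.500.
Mean = α·x_m/(α−1) = 2.7·1.5/1.7 = 2.382.
The mean is pulled above the mode by the posterior's right skew.

X_min_MAP = 1.500, E[X_min|data] = 2.382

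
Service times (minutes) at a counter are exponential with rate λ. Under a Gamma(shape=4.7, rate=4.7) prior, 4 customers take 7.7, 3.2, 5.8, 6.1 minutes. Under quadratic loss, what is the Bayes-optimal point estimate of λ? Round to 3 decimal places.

Σ times = 22.8. Posterior: Gamma(shape = 4.7+4 = 8.7, rate = 4.7+22.8 = 27.5).
Mode = (α−1)/β = 7.7/27.5 = 0.280.
Mean = α/β = 8.7/27.5 = 0.316.
Quadratic loss ⇒ the optimal estimator is the posterior mean.

0.316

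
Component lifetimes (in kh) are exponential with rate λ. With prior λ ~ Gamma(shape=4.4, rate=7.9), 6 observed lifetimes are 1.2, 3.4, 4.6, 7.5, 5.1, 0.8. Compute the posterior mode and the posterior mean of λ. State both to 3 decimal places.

posterior mode = 0.308, posterior mean = 0.341

Σ times = 22.6. Posterior: Gamma(shape = 4.4+6 = 10.4, rate = 7.9+22.6 = 30.5).
Mode = (α−1)/β = 9.4/30.5 = 0.308.
Mean = α/β = 10.4/30.5 = 0.341.
The mean is pulled above the mode by the posterior's right skew.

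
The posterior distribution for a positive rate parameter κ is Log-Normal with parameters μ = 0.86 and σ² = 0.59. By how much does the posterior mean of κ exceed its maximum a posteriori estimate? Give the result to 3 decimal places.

Mode = exp(μ − σ²) = exp(0.27) = 1.310.
Mean = exp(μ + σ²/2) = exp(1.155) = 3.174.
Difference = 3.174 − 1.310 = 1.864.

1.864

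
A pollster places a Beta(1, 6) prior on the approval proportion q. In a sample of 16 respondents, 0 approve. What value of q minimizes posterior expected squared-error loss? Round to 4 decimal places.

0.0435

Posterior: Beta(1+0, 6+16) = Beta(1, 22).
Since α = 1 ≤ 1 and β > 1, the Beta density is monotone decreasing on [0,1]; the mode is at 0.
Mean = 1/(1+22) = 0.0435.
Squared-error loss ⇒ the optimal estimator is the posterior mean.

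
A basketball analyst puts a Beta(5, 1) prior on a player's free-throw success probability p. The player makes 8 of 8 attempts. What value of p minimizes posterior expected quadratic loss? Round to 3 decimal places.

Posterior: Beta(5+8, 1+0) = Beta(13, 1).
Since β = 1 ≤ 1 and α > 1, the Beta density is monotone increasing on [0,1]; the mode is at 1.
Mean = 13/(13+1) = 0.929.
Quadratic loss ⇒ the optimal estimator is the posterior mean.

0.929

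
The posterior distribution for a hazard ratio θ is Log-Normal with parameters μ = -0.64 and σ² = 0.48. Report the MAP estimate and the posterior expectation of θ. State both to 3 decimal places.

Mode = exp(μ − σ²) = exp(-1.12) = 0.326.
Mean = exp(μ + σ²/2) = exp(-0.400) = 0.670.
Mean > mode: the posterior has a right tail.

MAP = 0.326; posterior mean = 0.670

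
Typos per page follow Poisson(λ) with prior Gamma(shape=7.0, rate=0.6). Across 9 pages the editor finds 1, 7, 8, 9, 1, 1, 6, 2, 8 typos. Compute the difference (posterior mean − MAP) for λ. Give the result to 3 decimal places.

Σ counts = 43. Posterior: Gamma(shape = 7.0+43 = 50.0, rate = 0.6+9 = 9.6).
Mode = (α−1)/β = 49.0/9.6 = 5.104.
Mean = α/β = 50.0/9.6 = 5.208.
Difference = 5.208 − 5.104 = 0.104.
The posterior is right-skewed, so the mean exceeds the mode.

0.104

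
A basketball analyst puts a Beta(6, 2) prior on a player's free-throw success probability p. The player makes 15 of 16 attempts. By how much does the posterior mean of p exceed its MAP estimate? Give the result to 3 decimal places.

Posterior: Beta(6+15, 2+1) = Beta(21, 3).
Mode = (21−1)/(21+3−2) = 20/22 = 0.909.
Mean = 21/(21+3) = 21/24 = 0.875.
Difference = 0.875 − 0.909 = -0.034.
The mean is pulled below the mode by the posterior's left skew.

-0.034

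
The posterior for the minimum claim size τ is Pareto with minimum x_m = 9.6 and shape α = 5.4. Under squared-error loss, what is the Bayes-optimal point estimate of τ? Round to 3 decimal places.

The Pareto density is strictly decreasing on [x_m, ∞), so the mode is x_m = 9.600.
Mean = α·x_m/(α−1) = 5.4·9.6/4.4 = 11.782.
Squared-error loss ⇒ the optimal estimator is the posterior mean.

11.782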